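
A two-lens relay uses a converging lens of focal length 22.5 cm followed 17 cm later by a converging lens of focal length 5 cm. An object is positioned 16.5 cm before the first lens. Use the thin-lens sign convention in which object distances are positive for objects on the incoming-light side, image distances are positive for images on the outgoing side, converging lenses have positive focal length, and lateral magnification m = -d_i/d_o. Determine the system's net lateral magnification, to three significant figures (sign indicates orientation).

-0.254

First lens: d_i1 = 1/(1/22.5 - 1/16.5) = -61.875 cm.
m_1 = -(-61.875)/16.5 = 3.7500.
The intermediate image is virtual, 61.875 cm to the left of lens 1, so d_o2 = L - d_i1 = 17 - (-61.875) = 78.875 cm.
Second lens: d_i2 = 1/(1/5 - 1/(78.875)) = 5.338 cm.
m_2 = -(5.338)/(78.875) = -0.0677.
Total m = m_1 x m_2 = (3.7500)(-0.0677) = -0.2538.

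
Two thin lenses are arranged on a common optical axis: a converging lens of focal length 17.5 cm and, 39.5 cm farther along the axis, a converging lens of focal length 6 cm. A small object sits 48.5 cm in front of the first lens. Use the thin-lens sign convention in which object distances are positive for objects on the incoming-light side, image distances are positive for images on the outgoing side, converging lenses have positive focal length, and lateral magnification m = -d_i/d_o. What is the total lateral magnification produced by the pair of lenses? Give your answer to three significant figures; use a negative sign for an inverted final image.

Lens 1: 1/d_i1 = 1/f_1 - 1/d_o1 = 1/17.5 - 1/48.5 = 0.03652 cm^-1, so d_i1 = 27.379 cm.
m_1 = -(27.379)/48.5 = -0.5645.
That image sits 12.121 cm in front of the second lens, so d_o2 = 12.121 cm.
Lens 2: 1/d_i2 = 1/f_2 - 1/d_o2 = 1/6 - 1/(12.121) = 0.08417 cm^-1, so d_i2 = 11.881 cm.
m_2 = -(11.881)/(12.121) = -0.9802.
The system's lateral magnification is m_1 m_2 = (-0.5645)(-0.9802) = 0.5534.

0.553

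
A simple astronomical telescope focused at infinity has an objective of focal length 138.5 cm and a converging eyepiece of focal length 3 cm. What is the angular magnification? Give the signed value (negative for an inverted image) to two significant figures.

-46

M = -f_obj/f_eye = -138.5/(3) = -46.167.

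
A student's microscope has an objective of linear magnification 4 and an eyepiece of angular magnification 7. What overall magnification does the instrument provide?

The overall magnification of a compound microscope is the product of the objective and eyepiece magnifications:
M = M_obj x M_eye = 4 x 7 = 28.

28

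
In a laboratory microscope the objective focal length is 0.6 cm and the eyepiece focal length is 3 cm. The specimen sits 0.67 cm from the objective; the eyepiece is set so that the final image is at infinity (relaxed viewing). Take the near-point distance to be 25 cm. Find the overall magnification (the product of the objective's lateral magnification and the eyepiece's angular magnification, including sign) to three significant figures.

Objective: 1/d_i = 1/f_obj - 1/d_o = 1/0.6 - 1/0.67 = 0.17413 cm^-1, so d_i = 5.743 cm.
m_obj = -d_i/d_o = -5.743/0.67 = -8.571.
Eyepiece angular magnification (image at infinity): M_eye = D/f_e = 25/3 = 8.333.
Overall M = m_obj x M_eye = (-8.571)(8.333) = -71.43.

-71.4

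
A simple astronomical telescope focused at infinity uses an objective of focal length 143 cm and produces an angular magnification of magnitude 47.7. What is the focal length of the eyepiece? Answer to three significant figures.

3.00 cm

|M| = f_obj/f_eye, so f_eye = f_obj/|M| = 143/47.7 = 2.998 cm.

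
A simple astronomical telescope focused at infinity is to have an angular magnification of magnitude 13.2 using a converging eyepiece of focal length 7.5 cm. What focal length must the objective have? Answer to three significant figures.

99.0 cm

|M| = f_obj/|f_eye|, so f_obj = |M| x |f_eye| = 13.2 x 7.5 = 99.000 cm.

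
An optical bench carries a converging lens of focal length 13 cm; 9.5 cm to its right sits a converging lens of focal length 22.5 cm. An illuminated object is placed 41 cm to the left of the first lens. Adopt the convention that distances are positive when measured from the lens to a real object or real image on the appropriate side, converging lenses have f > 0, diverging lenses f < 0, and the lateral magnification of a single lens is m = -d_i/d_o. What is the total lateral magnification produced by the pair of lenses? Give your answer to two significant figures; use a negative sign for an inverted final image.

-0.33

Applying the thin-lens equation to the first lens, 1/13 = 1/41 + 1/d_i1, which gives d_i1 = 19.036 cm.
Its lateral magnification is m_1 = -d_i1/d_o1 = -(19.036)/41 = -0.4643.
Since 19.036 cm > 9.5 cm, the first image lies past the second lens and serves as a virtual object: d_o2 = L - d_i1 = -9.536 cm.
Applying the thin-lens equation again with f_2 = 22.5 cm and d_o2 = -9.536 cm gives d_i2 = 6.697 cm.
m_2 = -(6.697)/(-9.536) = 0.7023.
The system's lateral magnification is m_1 m_2 = (-0.4643)(0.7023) = -0.3261.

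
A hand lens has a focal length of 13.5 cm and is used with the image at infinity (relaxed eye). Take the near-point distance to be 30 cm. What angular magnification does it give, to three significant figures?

2.22

M = D/f = 30/13.5 = 2.222.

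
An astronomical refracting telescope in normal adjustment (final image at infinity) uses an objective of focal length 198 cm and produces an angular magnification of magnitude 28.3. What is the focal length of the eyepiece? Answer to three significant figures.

|M| = f_obj/f_eye, so f_eye = f_obj/|M| = 198/28.3 = 6.996 cm.

7.00 cm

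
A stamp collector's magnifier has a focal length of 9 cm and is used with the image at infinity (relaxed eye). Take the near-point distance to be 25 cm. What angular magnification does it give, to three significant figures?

M = D/f = 25/9 = 2.778.

2.78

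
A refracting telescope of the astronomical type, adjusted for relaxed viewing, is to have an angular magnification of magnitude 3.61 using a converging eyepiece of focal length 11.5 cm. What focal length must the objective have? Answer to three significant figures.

41.5 cm

|M| = f_obj/|f_eye|, so f_obj = |M| x |f_eye| = 3.61 x 11.5 = 41.515 cm.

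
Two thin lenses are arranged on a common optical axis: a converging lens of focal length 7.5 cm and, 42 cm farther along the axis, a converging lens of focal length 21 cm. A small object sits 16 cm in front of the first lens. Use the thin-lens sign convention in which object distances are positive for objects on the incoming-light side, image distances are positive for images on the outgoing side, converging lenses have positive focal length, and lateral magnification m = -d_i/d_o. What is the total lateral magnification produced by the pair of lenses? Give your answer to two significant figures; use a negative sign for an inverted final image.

2.7

Applying the thin-lens equation to the first lens, 1/7.5 = 1/16 + 1/d_i1, which gives d_i1 = 14.118 cm.
Its lateral magnification is m_1 = -d_i1/d_o1 = -(14.118)/16 = -0.8824.
The intermediate image is 14.118 cm to the right of lens 1, so d_o2 = L - d_i1 = 42 - 14.118 = 27.882 cm.
Applying the thin-lens equation again with f_2 = 21 cm and d_o2 = 27.882 cm gives d_i2 = 85.077 cm.
m_2 = -(85.077)/(27.882) = -3.0513.
Total m = m_1 x m_2 = (-0.8824)(-3.0513) = 2.6923.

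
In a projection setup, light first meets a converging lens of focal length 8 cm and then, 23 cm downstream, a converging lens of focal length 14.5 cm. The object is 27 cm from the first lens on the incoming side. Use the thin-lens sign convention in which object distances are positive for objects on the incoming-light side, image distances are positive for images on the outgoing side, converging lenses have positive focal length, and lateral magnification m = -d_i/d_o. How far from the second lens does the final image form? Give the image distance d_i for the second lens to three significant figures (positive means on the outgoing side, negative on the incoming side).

Applying the thin-lens equation to the first lens, 1/8 = 1/27 + 1/d_i1, which gives d_i1 = 11.368 cm.
Object distance for lens 2: d_o2 = 23 - 11.368 = 11.632 cm.
Applying the thin-lens equation again with f_2 = 14.5 cm and d_o2 = 11.632 cm gives d_i2 = -58.798 cm.

-58.8 cm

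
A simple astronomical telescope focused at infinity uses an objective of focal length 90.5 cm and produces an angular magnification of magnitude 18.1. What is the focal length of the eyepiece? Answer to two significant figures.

|M| = f_obj/f_eye, so f_eye = f_obj/|M| = 90.5/18.1 = 5.000 cm.

5.0 cm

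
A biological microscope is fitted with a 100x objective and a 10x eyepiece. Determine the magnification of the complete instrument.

1000

The overall magnification of a compound microscope is the product of the objective and eyepiece magnifications:
M = M_obj x M_eye = 100 x 10 = 1000.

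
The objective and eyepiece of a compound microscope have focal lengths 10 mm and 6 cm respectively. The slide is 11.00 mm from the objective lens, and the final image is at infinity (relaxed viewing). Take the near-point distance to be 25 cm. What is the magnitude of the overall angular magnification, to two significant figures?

Convert to cm: f_obj = 10 mm = 1 cm; d_o = 11.00 mm = 1.10 cm.
Objective: 1/d_i = 1/f_obj - 1/d_o = 1/1 - 1/1.10 = 0.09091 cm^-1, so d_i = 11.000 cm.
m_obj = -d_i/d_o = -11.000/1.10 = -10.000.
Eyepiece angular magnification (image at infinity): M_eye = D/f_e = 25/6 = 4.167.
Overall M = m_obj x M_eye = (-10.000)(4.167) = -41.67.
|M| = 41.67.

42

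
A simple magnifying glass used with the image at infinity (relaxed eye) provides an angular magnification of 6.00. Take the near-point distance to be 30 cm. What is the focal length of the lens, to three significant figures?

For the image at infinity, M = D/f.
f = D/M = 30/6.0 = 5.000 cm.

5.00 cm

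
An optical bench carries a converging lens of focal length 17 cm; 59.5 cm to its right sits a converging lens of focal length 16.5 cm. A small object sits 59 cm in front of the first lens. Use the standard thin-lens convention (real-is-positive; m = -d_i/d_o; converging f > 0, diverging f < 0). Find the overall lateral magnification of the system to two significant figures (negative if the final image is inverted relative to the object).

Lens 1: 1/d_i1 = 1/f_1 - 1/d_o1 = 1/17 - 1/59 = 0.04187 cm^-1, so d_i1 = 23.881 cm.
m_1 = -(23.881)/59 = -0.4048.
The intermediate image is 23.881 cm to the right of lens 1, so d_o2 = L - d_i1 = 59.5 - 23.881 = 35.619 cm.
Lens 2: 1/d_i2 = 1/f_2 - 1/d_o2 = 1/16.5 - 1/(35.619) = 0.03253 cm^-1, so d_i2 = 30.740 cm.
m_2 = -(30.740)/(35.619) = -0.8630.
Overall magnification: m = m_1 m_2 = 0.3493.

0.35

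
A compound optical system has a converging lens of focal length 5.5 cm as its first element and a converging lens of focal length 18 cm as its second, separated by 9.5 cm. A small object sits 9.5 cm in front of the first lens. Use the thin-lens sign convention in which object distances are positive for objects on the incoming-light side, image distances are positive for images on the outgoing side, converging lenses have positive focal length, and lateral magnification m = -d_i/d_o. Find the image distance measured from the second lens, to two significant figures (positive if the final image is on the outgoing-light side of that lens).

3.0 cm

Lens 1: 1/d_i1 = 1/f_1 - 1/d_o1 = 1/5.5 - 1/9.5 = 0.07656 cm^-1, so d_i1 = 13.062 cm.
This image would form 13.062 cm past lens 1, i.e. 3.562 cm beyond lens 2, so it is a virtual object for lens 2: d_o2 = 9.5 - 13.062 = -3.562 cm.
Lens 2: 1/d_i2 = 1/f_2 - 1/d_o2 = 1/18 - 1/(-3.562) = 0.33626 cm^-1, so d_i2 = 2.974 cm.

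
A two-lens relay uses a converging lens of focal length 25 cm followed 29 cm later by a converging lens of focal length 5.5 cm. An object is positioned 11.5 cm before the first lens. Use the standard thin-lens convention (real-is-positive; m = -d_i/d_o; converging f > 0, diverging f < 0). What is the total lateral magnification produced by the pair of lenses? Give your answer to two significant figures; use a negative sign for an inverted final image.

Lens 1: 1/d_i1 = 1/f_1 - 1/d_o1 = 1/25 - 1/11.5 = -0.04696 cm^-1, so d_i1 = -21.296 cm.
m_1 = -(-21.296)/11.5 = 1.8519.
The intermediate image is virtual, 21.296 cm to the left of lens 1, so d_o2 = L - d_i1 = 29 - (-21.296) = 50.296 cm.
Lens 2: 1/d_i2 = 1/f_2 - 1/d_o2 = 1/5.5 - 1/(50.296) = 0.16194 cm^-1, so d_i2 = 6.175 cm.
m_2 = -(6.175)/(50.296) = -0.1228.
Total m = m_1 x m_2 = (1.8519)(-0.1228) = -0.2274.

-0.23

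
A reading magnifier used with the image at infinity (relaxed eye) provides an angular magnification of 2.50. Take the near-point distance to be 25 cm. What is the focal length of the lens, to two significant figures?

10 cm

For the image at infinity, M = D/f.
f = D/M = 25/2.5 = 10.000 cm.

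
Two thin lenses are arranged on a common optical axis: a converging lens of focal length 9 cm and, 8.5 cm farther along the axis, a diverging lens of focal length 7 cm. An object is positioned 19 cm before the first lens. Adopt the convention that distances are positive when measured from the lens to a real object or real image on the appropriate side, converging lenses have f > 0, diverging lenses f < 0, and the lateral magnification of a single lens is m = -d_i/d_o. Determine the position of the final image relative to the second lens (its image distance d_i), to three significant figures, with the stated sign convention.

-37.6 cm

Applying the thin-lens equation to the first lens, 1/9 = 1/19 + 1/d_i1, which gives d_i1 = 17.100 cm.
This image would form 17.100 cm past lens 1, i.e. 8.600 cm beyond lens 2, so it is a virtual object for lens 2: d_o2 = 8.5 - 17.100 = -8.600 cm.
Applying the thin-lens equation again with f_2 = -7 cm and d_o2 = -8.600 cm gives d_i2 = -37.625 cm.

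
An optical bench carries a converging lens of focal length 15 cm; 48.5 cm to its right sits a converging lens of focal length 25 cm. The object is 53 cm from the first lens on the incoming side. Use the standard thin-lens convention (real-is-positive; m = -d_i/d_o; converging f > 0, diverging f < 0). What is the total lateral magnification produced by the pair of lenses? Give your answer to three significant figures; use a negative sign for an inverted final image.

Applying the thin-lens equation to the first lens, 1/15 = 1/53 + 1/d_i1, which gives d_i1 = 20.921 cm.
Its lateral magnification is m_1 = -d_i1/d_o1 = -(20.921)/53 = -0.3947.
That image sits 27.579 cm in front of the second lens, so d_o2 = 27.579 cm.
Applying the thin-lens equation again with f_2 = 25 cm and d_o2 = 27.579 cm gives d_i2 = 267.347 cm.
m_2 = -(267.347)/(27.579) = -9.6939.
Overall magnification: m = m_1 m_2 = 3.8265.

3.83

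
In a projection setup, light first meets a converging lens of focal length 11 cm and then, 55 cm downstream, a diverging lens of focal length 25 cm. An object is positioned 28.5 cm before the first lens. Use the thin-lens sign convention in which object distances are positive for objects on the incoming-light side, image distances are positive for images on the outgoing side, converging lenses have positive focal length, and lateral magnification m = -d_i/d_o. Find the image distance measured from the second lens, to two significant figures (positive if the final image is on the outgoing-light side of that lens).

First lens: d_i1 = 1/(1/11 - 1/28.5) = 17.914 cm.
The intermediate image is 17.914 cm to the right of lens 1, so d_o2 = L - d_i1 = 55 - 17.914 = 37.086 cm.
Second lens: d_i2 = 1/(1/(-25) - 1/(37.086)) = -14.933 cm.

-15 cm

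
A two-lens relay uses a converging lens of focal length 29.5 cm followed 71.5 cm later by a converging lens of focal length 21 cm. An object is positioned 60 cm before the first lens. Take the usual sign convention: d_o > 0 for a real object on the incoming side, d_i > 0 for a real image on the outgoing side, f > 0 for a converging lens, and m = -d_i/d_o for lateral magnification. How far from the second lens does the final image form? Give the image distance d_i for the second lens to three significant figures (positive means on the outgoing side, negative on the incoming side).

Lens 1: 1/d_i1 = 1/f_1 - 1/d_o1 = 1/29.5 - 1/60 = 0.01723 cm^-1, so d_i1 = 58.033 cm.
The intermediate image is 58.033 cm to the right of lens 1, so d_o2 = L - d_i1 = 71.5 - 58.033 = 13.467 cm.
Lens 2: 1/d_i2 = 1/f_2 - 1/d_o2 = 1/21 - 1/(13.467) = -0.02664 cm^-1, so d_i2 = -37.544 cm.

-37.5 cm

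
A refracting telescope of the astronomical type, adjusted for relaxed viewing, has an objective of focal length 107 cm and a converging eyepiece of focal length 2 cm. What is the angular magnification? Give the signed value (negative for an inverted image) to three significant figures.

-53.5

M = -f_obj/f_eye = -107/(2) = -53.500.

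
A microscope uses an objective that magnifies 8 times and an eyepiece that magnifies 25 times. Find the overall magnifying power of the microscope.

200

The overall magnification of a compound microscope is the product of the objective and eyepiece magnifications:
M = M_obj x M_eye = 8 x 25 = 200.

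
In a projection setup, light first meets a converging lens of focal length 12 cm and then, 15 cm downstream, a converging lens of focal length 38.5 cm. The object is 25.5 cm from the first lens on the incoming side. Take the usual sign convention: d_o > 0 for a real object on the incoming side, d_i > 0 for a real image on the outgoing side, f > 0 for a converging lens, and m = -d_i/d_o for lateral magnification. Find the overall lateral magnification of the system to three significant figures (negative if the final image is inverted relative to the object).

First lens: d_i1 = 1/(1/12 - 1/25.5) = 22.667 cm.
m_1 = -(22.667)/25.5 = -0.8889.
Since 22.667 cm > 15 cm, the first image lies past the second lens and serves as a virtual object: d_o2 = L - d_i1 = -7.667 cm.
Second lens: d_i2 = 1/(1/38.5 - 1/(-7.667)) = 6.394 cm.
m_2 = -(6.394)/(-7.667) = 0.8339.
Overall magnification: m = m_1 m_2 = -0.7413.

-0.741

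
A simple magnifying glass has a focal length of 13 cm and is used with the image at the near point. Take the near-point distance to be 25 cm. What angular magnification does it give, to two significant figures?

M = 1 + D/f = 1 + 25/13 = 2.923.

2.9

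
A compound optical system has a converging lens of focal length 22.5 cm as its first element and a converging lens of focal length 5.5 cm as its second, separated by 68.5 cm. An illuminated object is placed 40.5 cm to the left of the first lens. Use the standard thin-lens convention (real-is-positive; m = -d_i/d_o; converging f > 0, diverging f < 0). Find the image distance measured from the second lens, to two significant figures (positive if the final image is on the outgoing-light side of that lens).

Applying the thin-lens equation to the first lens, 1/22.5 = 1/40.5 + 1/d_i1, which gives d_i1 = 50.625 cm.
Object distance for lens 2: d_o2 = 68.5 - 50.625 = 17.875 cm.
Applying the thin-lens equation again with f_2 = 5.5 cm and d_o2 = 17.875 cm gives d_i2 = 7.944 cm.

7.9 cm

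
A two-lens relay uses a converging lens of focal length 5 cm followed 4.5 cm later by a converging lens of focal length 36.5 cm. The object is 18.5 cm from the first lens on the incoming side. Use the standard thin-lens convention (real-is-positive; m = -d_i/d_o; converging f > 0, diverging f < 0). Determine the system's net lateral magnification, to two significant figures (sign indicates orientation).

Lens 1: 1/d_i1 = 1/f_1 - 1/d_o1 = 1/5 - 1/18.5 = 0.14595 cm^-1, so d_i1 = 6.852 cm.
m_1 = -(6.852)/18.5 = -0.3704.
Since 6.852 cm > 4.5 cm, the first image lies past the second lens and serves as a virtual object: d_o2 = L - d_i1 = -2.352 cm.
Lens 2: 1/d_i2 = 1/f_2 - 1/d_o2 = 1/36.5 - 1/(-2.352) = 0.45259 cm^-1, so d_i2 = 2.209 cm.
m_2 = -(2.209)/(-2.352) = 0.9395.
Total m = m_1 x m_2 = (-0.3704)(0.9395) = -0.3480.

-0.35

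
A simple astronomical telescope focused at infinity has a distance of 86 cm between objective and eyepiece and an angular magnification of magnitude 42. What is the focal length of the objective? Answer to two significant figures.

84 cm

In normal adjustment the tube length equals f_obj + f_eye and |M| = f_obj/f_eye.
So f_obj = 42 f_eye and 42 f_eye + f_eye = 86 cm, giving f_eye = 86/43 = 2.000 cm and f_obj = 84.000 cm.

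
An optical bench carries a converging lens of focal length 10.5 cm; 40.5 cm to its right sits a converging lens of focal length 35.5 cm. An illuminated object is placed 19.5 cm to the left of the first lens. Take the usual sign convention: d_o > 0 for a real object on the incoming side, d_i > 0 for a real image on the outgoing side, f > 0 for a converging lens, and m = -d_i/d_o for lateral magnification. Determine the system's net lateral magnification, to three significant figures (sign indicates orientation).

-2.33

First lens: d_i1 = 1/(1/10.5 - 1/19.5) = 22.750 cm.
m_1 = -(22.750)/19.5 = -1.1667.
That image sits 17.750 cm in front of the second lens, so d_o2 = 17.750 cm.
Second lens: d_i2 = 1/(1/35.5 - 1/(17.750)) = -35.500 cm.
m_2 = -(-35.500)/(17.750) = 2.0000.
Overall magnification: m = m_1 m_2 = -2.3333.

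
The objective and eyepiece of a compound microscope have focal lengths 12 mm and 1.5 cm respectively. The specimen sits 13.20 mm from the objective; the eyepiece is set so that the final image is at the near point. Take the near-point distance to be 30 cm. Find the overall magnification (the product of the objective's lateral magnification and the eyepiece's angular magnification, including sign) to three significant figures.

Convert to cm: f_obj = 12 mm = 1.2 cm; d_o = 13.20 mm = 1.32 cm.
Objective: 1/d_i = 1/f_obj - 1/d_o = 1/1.2 - 1/1.32 = 0.07576 cm^-1, so d_i = 13.200 cm.
m_obj = -d_i/d_o = -13.200/1.32 = -10.000.
Eyepiece angular magnification (image at near point): M_eye = 1 + D/f_e = 1 + 30/1.5 = 21.000.
Overall M = m_obj x M_eye = (-10.000)(21.000) = -210.00.

-210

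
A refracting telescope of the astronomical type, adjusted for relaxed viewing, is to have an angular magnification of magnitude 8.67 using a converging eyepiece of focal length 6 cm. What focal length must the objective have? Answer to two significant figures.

|M| = f_obj/|f_eye|, so f_obj = |M| x |f_eye| = 8.67 x 6 = 52.020 cm.

52 cm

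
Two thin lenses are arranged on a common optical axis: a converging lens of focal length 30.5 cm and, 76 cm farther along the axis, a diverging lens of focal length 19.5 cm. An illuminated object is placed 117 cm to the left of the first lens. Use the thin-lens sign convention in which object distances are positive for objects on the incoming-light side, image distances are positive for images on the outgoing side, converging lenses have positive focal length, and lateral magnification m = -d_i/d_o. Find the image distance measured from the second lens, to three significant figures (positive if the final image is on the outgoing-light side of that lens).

Lens 1: 1/d_i1 = 1/f_1 - 1/d_o1 = 1/30.5 - 1/117 = 0.02424 cm^-1, so d_i1 = 41.254 cm.
The intermediate image is 41.254 cm to the right of lens 1, so d_o2 = L - d_i1 = 76 - 41.254 = 34.746 cm.
Lens 2: 1/d_i2 = 1/f_2 - 1/d_o2 = 1/(-19.5) - 1/(34.746) = -0.08006 cm^-1, so d_i2 = -12.490 cm.

-12.5 cm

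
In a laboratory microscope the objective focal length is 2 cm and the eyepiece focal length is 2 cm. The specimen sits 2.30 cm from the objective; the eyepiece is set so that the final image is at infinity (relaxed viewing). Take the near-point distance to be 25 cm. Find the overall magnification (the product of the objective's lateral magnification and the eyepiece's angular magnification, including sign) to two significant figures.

-83

Objective: 1/d_i = 1/f_obj - 1/d_o = 1/2 - 1/2.30 = 0.06522 cm^-1, so d_i = 15.333 cm.
m_obj = -d_i/d_o = -15.333/2.30 = -6.667.
Eyepiece angular magnification (image at infinity): M_eye = D/f_e = 25/2 = 12.500.
Overall M = m_obj x M_eye = (-6.667)(12.500) = -83.33.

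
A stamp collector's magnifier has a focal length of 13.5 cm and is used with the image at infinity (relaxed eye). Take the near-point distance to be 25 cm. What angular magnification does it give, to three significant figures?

M = D/f = 25/13.5 = 1.852.

1.85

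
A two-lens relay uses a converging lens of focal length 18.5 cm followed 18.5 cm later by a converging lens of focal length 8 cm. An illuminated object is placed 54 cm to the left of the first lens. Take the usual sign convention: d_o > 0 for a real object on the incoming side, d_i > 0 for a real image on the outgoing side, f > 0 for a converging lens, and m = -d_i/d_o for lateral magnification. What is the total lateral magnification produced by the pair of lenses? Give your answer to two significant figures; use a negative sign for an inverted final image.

-0.24

First lens: d_i1 = 1/(1/18.5 - 1/54) = 28.141 cm.
m_1 = -(28.141)/54 = -0.5211.
Since 28.141 cm > 18.5 cm, the first image lies past the second lens and serves as a virtual object: d_o2 = L - d_i1 = -9.641 cm.
Second lens: d_i2 = 1/(1/8 - 1/(-9.641)) = 4.372 cm.
m_2 = -(4.372)/(-9.641) = 0.4535.
Total m = m_1 x m_2 = (-0.5211)(0.4535) = -0.2363.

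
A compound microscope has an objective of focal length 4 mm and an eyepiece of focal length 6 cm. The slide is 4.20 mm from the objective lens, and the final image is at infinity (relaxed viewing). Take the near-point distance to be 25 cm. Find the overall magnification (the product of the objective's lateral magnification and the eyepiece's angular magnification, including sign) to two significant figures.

-83

Convert to cm: f_obj = 4 mm = 0.4 cm; d_o = 4.20 mm = 0.42 cm.
Objective: 1/d_i = 1/f_obj - 1/d_o = 1/0.4 - 1/0.42 = 0.11905 cm^-1, so d_i = 8.400 cm.
m_obj = -d_i/d_o = -8.400/0.42 = -20.000.
Eyepiece angular magnification (image at infinity): M_eye = D/f_e = 25/6 = 4.167.
Overall M = m_obj x M_eye = (-20.000)(4.167) = -83.33.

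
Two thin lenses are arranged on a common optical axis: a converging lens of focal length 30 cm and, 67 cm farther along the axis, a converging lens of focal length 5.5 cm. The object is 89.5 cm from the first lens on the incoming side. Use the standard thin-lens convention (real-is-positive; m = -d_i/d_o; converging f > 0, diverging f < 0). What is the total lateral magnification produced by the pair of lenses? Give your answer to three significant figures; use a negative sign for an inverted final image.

Lens 1: 1/d_i1 = 1/f_1 - 1/d_o1 = 1/30 - 1/89.5 = 0.02216 cm^-1, so d_i1 = 45.126 cm.
m_1 = -(45.126)/89.5 = -0.5042.
Object distance for lens 2: d_o2 = 67 - 45.126 = 21.874 cm.
Lens 2: 1/d_i2 = 1/f_2 - 1/d_o2 = 1/5.5 - 1/(21.874) = 0.13610 cm^-1, so d_i2 = 7.347 cm.
m_2 = -(7.347)/(21.874) = -0.3359.
The system's lateral magnification is m_1 m_2 = (-0.5042)(-0.3359) = 0.1694.

0.169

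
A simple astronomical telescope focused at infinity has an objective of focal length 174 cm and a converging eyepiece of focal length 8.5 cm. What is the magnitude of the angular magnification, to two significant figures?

|M| = f_obj/|f_eye| = 174/8.5 = 20.471.

20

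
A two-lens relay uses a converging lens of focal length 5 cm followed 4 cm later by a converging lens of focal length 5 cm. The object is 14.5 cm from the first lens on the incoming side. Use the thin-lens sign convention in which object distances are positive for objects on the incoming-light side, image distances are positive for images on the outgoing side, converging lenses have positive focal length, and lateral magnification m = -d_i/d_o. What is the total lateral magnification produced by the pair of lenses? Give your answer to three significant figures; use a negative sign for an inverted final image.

-0.305

Applying the thin-lens equation to the first lens, 1/5 = 1/14.5 + 1/d_i1, which gives d_i1 = 7.632 cm.
Its lateral magnification is m_1 = -d_i1/d_o1 = -(7.632)/14.5 = -0.5263.
This image would form 7.632 cm past lens 1, i.e. 3.632 cm beyond lens 2, so it is a virtual object for lens 2: d_o2 = 4 - 7.632 = -3.632 cm.
Applying the thin-lens equation again with f_2 = 5 cm and d_o2 = -3.632 cm gives d_i2 = 2.104 cm.
m_2 = -(2.104)/(-3.632) = 0.5793.
The system's lateral magnification is m_1 m_2 = (-0.5263)(0.5793) = -0.3049.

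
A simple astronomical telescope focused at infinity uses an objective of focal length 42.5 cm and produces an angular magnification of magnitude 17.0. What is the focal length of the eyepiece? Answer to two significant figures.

2.5 cm

|M| = f_obj/f_eye, so f_eye = f_obj/|M| = 42.5/17.0 = 2.500 cm.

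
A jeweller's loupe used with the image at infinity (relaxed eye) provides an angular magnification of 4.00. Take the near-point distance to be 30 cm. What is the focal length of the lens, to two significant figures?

7.5 cm

For the image at infinity, M = D/f.
f = D/M = 30/4.0 = 7.500 cm.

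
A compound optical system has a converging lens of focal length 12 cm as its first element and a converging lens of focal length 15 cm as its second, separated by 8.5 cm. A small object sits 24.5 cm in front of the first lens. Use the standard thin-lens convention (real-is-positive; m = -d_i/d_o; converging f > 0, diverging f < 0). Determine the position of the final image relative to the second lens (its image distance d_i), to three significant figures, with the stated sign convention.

First lens: d_i1 = 1/(1/12 - 1/24.5) = 23.520 cm.
This image would form 23.520 cm past lens 1, i.e. 15.020 cm beyond lens 2, so it is a virtual object for lens 2: d_o2 = 8.5 - 23.520 = -15.020 cm.
Second lens: d_i2 = 1/(1/15 - 1/(-15.020)) = 7.505 cm.

7.50 cm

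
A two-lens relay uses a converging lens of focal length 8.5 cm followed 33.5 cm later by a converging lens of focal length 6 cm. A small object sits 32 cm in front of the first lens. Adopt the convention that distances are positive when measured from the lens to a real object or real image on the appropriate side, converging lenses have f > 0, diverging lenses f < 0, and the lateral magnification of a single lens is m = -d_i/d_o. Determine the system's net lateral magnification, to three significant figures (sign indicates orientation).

Lens 1: 1/d_i1 = 1/f_1 - 1/d_o1 = 1/8.5 - 1/32 = 0.08640 cm^-1, so d_i1 = 11.574 cm.
m_1 = -(11.574)/32 = -0.3617.
Object distance for lens 2: d_o2 = 33.5 - 11.574 = 21.926 cm.
Lens 2: 1/d_i2 = 1/f_2 - 1/d_o2 = 1/6 - 1/(21.926) = 0.12106 cm^-1, so d_i2 = 8.261 cm.
m_2 = -(8.261)/(21.926) = -0.3768.
The system's lateral magnification is m_1 m_2 = (-0.3617)(-0.3768) = 0.1363.

0.136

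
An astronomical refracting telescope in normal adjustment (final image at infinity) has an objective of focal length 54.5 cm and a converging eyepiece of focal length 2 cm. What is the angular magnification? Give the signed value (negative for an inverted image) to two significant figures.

-27

M = -f_obj/f_eye = -54.5/(2) = -27.250.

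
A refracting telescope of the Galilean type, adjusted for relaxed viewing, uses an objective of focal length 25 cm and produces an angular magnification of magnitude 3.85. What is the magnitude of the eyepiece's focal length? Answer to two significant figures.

|M| = f_obj/|f_eye|, so |f_eye| = f_obj/|M| = 25/3.85 = 6.494 cm.
(The eyepiece is diverging, so its signed focal length is -6.494 cm.)

6.5 cm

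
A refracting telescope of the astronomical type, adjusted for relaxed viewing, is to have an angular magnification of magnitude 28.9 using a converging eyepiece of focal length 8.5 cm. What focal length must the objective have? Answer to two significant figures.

|M| = f_obj/|f_eye|, so f_obj = |M| x |f_eye| = 28.9 x 8.5 = 245.650 cm.

250 cm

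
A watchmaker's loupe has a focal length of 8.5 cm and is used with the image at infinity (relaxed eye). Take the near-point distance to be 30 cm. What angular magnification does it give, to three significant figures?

M = D/f = 30/8.5 = 3.529.

3.53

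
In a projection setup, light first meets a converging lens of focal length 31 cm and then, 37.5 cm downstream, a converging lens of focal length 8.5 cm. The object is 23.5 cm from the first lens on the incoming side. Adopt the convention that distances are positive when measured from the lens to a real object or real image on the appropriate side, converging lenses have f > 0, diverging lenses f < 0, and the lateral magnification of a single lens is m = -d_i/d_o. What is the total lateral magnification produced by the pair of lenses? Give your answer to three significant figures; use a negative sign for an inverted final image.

Lens 1: 1/d_i1 = 1/f_1 - 1/d_o1 = 1/31 - 1/23.5 = -0.01030 cm^-1, so d_i1 = -97.133 cm.
m_1 = -(-97.133)/23.5 = 4.1333.
With d_i1 < 0 the first image is virtual and lies on the object side; the object distance for lens 2 is d_o2 = 37.5 - (-97.133) = 134.633 cm.
Lens 2: 1/d_i2 = 1/f_2 - 1/d_o2 = 1/8.5 - 1/(134.633) = 0.11022 cm^-1, so d_i2 = 9.073 cm.
m_2 = -(9.073)/(134.633) = -0.0674.
Total m = m_1 x m_2 = (4.1333)(-0.0674) = -0.2785.

-0.279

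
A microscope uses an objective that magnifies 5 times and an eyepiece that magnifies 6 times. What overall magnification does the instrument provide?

30

The overall magnification of a compound microscope is the product of the objective and eyepiece magnifications:
M = M_obj x M_eye = 5 x 6 = 30.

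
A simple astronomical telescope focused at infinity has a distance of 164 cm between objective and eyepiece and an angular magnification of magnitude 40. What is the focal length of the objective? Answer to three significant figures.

In normal adjustment the tube length equals f_obj + f_eye and |M| = f_obj/f_eye.
So f_obj = 40 f_eye and 40 f_eye + f_eye = 164 cm, giving f_eye = 164/41 = 4.000 cm and f_obj = 160.000 cm.

160 cm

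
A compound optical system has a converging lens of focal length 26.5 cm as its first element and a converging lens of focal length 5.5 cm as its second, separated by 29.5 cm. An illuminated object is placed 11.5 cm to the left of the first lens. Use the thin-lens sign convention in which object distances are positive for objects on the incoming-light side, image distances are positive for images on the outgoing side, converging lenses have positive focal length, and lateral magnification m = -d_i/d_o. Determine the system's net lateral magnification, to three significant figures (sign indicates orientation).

Lens 1: 1/d_i1 = 1/f_1 - 1/d_o1 = 1/26.5 - 1/11.5 = -0.04922 cm^-1, so d_i1 = -20.317 cm.
m_1 = -(-20.317)/11.5 = 1.7667.
With d_i1 < 0 the first image is virtual and lies on the object side; the object distance for lens 2 is d_o2 = 29.5 - (-20.317) = 49.817 cm.
Lens 2: 1/d_i2 = 1/f_2 - 1/d_o2 = 1/5.5 - 1/(49.817) = 0.16174 cm^-1, so d_i2 = 6.183 cm.
m_2 = -(6.183)/(49.817) = -0.1241.
Overall magnification: m = m_1 m_2 = -0.2193.

-0.219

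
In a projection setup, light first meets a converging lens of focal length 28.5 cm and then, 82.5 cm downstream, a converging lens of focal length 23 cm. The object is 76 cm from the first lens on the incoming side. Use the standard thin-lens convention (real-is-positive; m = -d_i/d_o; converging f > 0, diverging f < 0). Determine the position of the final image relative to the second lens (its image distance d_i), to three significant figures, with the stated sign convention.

61.1 cm

Applying the thin-lens equation to the first lens, 1/28.5 = 1/76 + 1/d_i1, which gives d_i1 = 45.600 cm.
That image sits 36.900 cm in front of the second lens, so d_o2 = 36.900 cm.
Applying the thin-lens equation again with f_2 = 23 cm and d_o2 = 36.900 cm gives d_i2 = 61.058 cm.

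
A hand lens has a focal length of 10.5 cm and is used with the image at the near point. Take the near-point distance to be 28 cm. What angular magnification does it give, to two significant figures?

M = 1 + D/f = 1 + 28/10.5 = 3.667.

3.7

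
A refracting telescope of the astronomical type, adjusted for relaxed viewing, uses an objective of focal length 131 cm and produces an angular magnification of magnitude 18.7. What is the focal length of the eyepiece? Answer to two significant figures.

7.0 cm

|M| = f_obj/f_eye, so f_eye = f_obj/|M| = 131/18.7 = 7.005 cm.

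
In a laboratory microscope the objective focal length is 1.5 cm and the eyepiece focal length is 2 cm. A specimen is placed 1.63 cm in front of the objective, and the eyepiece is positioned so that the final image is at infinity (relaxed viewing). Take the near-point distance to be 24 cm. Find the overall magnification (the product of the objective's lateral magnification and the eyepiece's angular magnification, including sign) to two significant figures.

Objective: 1/d_i = 1/f_obj - 1/d_o = 1/1.5 - 1/1.63 = 0.05317 cm^-1, so d_i = 18.808 cm.
m_obj = -d_i/d_o = -18.808/1.63 = -11.538.
Eyepiece angular magnification (image at infinity): M_eye = D/f_e = 24/2 = 12.000.
Overall M = m_obj x M_eye = (-11.538)(12.000) = -138.46.

-140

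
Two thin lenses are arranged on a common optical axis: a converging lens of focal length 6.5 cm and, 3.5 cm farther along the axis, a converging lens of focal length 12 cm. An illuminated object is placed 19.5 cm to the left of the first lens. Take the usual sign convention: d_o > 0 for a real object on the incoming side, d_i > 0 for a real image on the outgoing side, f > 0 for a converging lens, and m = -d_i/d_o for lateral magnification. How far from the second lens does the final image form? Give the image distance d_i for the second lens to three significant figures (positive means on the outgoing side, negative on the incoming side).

First lens: d_i1 = 1/(1/6.5 - 1/19.5) = 9.750 cm.
This image would form 9.750 cm past lens 1, i.e. 6.250 cm beyond lens 2, so it is a virtual object for lens 2: d_o2 = 3.5 - 9.750 = -6.250 cm.
Second lens: d_i2 = 1/(1/12 - 1/(-6.250)) = 4.110 cm.

4.11 cm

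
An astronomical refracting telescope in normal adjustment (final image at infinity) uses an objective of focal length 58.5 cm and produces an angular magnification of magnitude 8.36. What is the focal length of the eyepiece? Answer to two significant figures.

|M| = f_obj/f_eye, so f_eye = f_obj/|M| = 58.5/8.36 = 6.998 cm.

7.0 cm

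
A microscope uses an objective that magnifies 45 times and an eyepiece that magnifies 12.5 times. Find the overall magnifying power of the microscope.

562.5

The overall magnification of a compound microscope is the product of the objective and eyepiece magnifications:
M = M_obj x M_eye = 45 x 12.5 = 562.5.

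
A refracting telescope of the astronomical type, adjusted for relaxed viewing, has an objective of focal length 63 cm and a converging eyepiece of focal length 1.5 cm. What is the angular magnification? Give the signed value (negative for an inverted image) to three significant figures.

M = -f_obj/f_eye = -63/(1.5) = -42.000.

-42.0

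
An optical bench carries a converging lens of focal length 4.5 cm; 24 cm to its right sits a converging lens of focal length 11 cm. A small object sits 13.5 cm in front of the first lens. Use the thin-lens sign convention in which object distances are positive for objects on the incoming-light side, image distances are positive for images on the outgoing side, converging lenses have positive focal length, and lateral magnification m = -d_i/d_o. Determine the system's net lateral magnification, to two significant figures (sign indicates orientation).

0.88

Applying the thin-lens equation to the first lens, 1/4.5 = 1/13.5 + 1/d_i1, which gives d_i1 = 6.750 cm.
Its lateral magnification is m_1 = -d_i1/d_o1 = -(6.750)/13.5 = -0.5000.
Object distance for lens 2: d_o2 = 24 - 6.750 = 17.250 cm.
Applying the thin-lens equation again with f_2 = 11 cm and d_o2 = 17.250 cm gives d_i2 = 30.360 cm.
m_2 = -(30.360)/(17.250) = -1.7600.
Total m = m_1 x m_2 = (-0.5000)(-1.7600) = 0.8800.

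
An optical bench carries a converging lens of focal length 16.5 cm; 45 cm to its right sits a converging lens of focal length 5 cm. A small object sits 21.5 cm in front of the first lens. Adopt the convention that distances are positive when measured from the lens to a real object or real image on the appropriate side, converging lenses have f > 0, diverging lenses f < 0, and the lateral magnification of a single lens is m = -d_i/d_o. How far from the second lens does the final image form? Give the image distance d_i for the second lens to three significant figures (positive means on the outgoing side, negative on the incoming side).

4.19 cm

Applying the thin-lens equation to the first lens, 1/16.5 = 1/21.5 + 1/d_i1, which gives d_i1 = 70.950 cm.
This image would form 70.950 cm past lens 1, i.e. 25.950 cm beyond lens 2, so it is a virtual object for lens 2: d_o2 = 45 - 70.950 = -25.950 cm.
Applying the thin-lens equation again with f_2 = 5 cm and d_o2 = -25.950 cm gives d_i2 = 4.192 cm.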